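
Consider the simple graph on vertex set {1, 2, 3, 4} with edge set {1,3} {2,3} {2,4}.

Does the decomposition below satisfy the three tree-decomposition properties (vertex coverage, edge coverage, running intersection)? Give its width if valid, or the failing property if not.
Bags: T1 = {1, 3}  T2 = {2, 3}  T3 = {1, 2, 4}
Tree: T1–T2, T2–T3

No — bags containing vertex 1 are not connected in the tree.

A tree decomposition must satisfy three properties: every vertex lies in some bag; for every edge, both endpoints lie together in some bag; and for every vertex, the bags containing it form a connected subtree. Here bags containing vertex 1 are not connected in the tree, so the decomposition is invalid.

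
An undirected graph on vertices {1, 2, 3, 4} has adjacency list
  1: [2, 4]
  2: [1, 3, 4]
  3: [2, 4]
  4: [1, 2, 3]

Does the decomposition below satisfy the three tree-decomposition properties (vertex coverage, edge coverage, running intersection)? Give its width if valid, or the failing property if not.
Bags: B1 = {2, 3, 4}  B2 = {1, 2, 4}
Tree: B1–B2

Yes; width 2.

Checking the three conditions: (i) the bags cover all of {1, 2, 3, 4}; (ii) for each edge, some bag contains both endpoints; (iii) the bags containing any fixed vertex form a subtree. All hold, so the decomposition is valid with width 3 − 1 = 2.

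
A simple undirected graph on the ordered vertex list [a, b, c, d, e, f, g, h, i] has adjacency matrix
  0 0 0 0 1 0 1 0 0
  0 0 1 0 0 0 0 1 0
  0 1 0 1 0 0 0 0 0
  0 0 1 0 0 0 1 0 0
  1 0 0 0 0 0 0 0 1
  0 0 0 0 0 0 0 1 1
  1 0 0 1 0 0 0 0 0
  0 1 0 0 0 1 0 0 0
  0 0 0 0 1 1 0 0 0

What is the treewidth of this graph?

A width-2 tree decomposition is:
Bags: B1 = {e, f, i}  B2 = {a, e, f}  B3 = {a, f, g}  B4 = {d, f, g}  B5 = {c, d, f}  B6 = {b, c, f}  B7 = {b, f, h}
Tree: B1–B2, B2–B3, B3–B4, B4–B5, B5–B6, B6–B7
Every bag has size at most 3, so the width is 3 − 1 = 2 and tw(G) ≤ 2. For the lower bound, G contains the cycle f–i–e–a–g–d–c–b–h–f, so G is not a forest; only forests have treewidth ≤ 1, hence tw(G) ≥ 2. Therefore the treewidth is 2.

2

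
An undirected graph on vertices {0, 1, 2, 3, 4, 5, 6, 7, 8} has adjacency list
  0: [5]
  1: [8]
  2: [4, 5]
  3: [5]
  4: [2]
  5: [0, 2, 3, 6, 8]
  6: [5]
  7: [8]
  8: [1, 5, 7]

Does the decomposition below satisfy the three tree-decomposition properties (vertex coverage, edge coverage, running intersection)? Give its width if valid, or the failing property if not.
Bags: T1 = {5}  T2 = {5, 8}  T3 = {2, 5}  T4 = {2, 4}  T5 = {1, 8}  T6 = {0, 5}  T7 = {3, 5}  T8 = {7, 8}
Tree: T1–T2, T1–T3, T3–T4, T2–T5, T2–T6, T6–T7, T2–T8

No — vertex 6 appears in no bag.

A tree decomposition must satisfy three properties: every vertex lies in some bag; for every edge, both endpoints lie together in some bag; and for every vertex, the bags containing it form a connected subtree. Here vertex 6 appears in no bag, so the decomposition is invalid.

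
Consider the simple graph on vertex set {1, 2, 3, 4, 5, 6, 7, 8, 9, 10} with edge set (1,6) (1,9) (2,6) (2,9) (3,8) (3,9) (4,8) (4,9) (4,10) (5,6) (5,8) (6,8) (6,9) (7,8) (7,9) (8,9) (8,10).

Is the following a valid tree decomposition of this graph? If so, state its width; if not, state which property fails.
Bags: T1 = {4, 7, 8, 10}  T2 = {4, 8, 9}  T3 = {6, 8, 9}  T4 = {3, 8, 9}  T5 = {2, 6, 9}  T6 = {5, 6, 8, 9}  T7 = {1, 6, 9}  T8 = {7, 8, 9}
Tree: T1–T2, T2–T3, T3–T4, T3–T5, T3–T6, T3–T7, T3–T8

No — bags containing vertex 7 are not connected in the tree.

A tree decomposition must satisfy three properties: every vertex lies in some bag; for every edge, both endpoints lie together in some bag; and for every vertex, the bags containing it form a connected subtree. Here bags containing vertex 7 are not connected in the tree, so the decomposition is invalid.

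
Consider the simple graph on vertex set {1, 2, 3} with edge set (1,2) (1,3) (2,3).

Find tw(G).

A width-2 tree decomposition is:
Bags: B1 = {1, 2, 3}
Tree: (single bag)
With just one bag of size 3, the width is 3 − 1 = 2, so tw(G) ≤ 2. On the other hand G contains the 3-clique {1, 2, 3}. A clique must lie in a single bag of any decomposition, so no decomposition can have width below 2. The upper and lower bounds meet at 2, so that is the treewidth.

2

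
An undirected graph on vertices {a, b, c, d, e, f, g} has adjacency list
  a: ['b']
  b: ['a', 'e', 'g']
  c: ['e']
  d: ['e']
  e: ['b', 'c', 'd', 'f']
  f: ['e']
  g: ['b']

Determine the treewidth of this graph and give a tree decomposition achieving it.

Treewidth 1.
One optimal decomposition is:
Bags: B1 = {e, f}  B2 = {b, e}  B3 = {b, g}  B4 = {d, e}  B5 = {a, b}  B6 = {c, e}
Tree: B1–B2, B2–B3, B1–B4, B2–B5, B4–B6

Each bag holds 2 vertices, so the decomposition has width 1, which upper-bounds the treewidth. G has an edge, so its treewidth is at least 1. Therefore the treewidth is 1.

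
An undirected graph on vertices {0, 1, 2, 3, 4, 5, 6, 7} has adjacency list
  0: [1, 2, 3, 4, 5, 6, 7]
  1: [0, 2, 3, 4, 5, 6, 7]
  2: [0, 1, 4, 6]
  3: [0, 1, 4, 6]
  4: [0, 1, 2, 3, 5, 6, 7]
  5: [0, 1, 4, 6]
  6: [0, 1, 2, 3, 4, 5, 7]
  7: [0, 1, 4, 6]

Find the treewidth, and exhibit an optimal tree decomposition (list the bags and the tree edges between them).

Treewidth 4.
One such decomposition:
Bags: B1 = {0, 1, 2, 4, 6}  B2 = {0, 1, 4, 6, 7}  B3 = {0, 1, 3, 4, 6}  B4 = {0, 1, 4, 5, 6}
Tree: B1–B2, B2–B3, B3–B4

The largest bag has 5 vertices, giving width 4; this decomposition certifies tw(G) ≤ 4. Conversely, {0, 1, 2, 4, 6} is a clique of size 5, and the vertices of any clique must share a bag in every tree decomposition; so some bag has ≥ 5 vertices and tw(G) ≥ 4. The upper and lower bounds meet at 4, so that is the treewidth.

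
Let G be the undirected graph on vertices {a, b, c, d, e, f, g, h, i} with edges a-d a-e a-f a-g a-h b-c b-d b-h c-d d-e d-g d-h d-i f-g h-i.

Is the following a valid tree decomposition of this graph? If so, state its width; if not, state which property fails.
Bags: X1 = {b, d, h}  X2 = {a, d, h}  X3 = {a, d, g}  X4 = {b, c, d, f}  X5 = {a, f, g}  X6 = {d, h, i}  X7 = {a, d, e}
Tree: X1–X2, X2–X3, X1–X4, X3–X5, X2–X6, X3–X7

A tree decomposition must satisfy three properties: every vertex lies in some bag; for every edge, both endpoints lie together in some bag; and for every vertex, the bags containing it form a connected subtree. Here bags containing vertex f are not connected in the tree, so the decomposition is invalid.

No — bags containing vertex f are not connected in the tree.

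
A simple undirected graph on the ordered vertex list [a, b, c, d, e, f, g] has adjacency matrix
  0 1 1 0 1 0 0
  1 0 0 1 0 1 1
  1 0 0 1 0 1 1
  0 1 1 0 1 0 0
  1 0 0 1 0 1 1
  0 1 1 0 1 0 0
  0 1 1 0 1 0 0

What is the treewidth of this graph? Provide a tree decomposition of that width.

Each bag holds 4 vertices, so the decomposition has width 3, which upper-bounds the treewidth. For the lower bound: the 4 vertex sets {c,g}, {a,e}, {b}, {d} are disjoint, each induces a connected subgraph, and every pair is joined by at least one edge of G. Contracting each set to a single vertex therefore yields K_{4} as a minor, and since treewidth is minor-monotone, tw(G) ≥ tw(K_{4}) = 3. Therefore the treewidth is 3.

Treewidth 3.
One such decomposition:
Bags: B1 = {b, c, e, g}  B2 = {a, b, c, e}  B3 = {b, c, d, e}  B4 = {b, c, e, f}
Tree: B1–B2, B2–B3, B3–B4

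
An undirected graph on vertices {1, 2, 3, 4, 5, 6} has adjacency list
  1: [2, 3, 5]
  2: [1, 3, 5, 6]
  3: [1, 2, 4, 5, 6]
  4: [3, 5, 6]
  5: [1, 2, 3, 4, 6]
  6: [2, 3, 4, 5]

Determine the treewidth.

A width-3 tree decomposition is:
Bags: B1 = {3, 4, 5, 6}  B2 = {2, 3, 5, 6}  B3 = {1, 2, 3, 5}
Tree: B1–B2, B2–B3
Every bag has size at most 4, so the width is 4 − 1 = 3 and tw(G) ≤ 3. Conversely, {1, 2, 3, 5} is a clique of size 4, and the vertices of any clique must share a bag in every tree decomposition; so some bag has ≥ 4 vertices and tw(G) ≥ 3. The upper and lower bounds meet at 3, so that is the treewidth.

3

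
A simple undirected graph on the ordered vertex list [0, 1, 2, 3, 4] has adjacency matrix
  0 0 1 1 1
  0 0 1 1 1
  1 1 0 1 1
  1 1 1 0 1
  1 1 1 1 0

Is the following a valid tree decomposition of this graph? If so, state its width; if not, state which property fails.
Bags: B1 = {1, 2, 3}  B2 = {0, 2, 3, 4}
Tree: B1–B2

A tree decomposition must satisfy three properties: every vertex lies in some bag; for every edge, both endpoints lie together in some bag; and for every vertex, the bags containing it form a connected subtree. Here edge (4,1) lies in no bag, so the decomposition is invalid.

No — edge (4,1) lies in no bag.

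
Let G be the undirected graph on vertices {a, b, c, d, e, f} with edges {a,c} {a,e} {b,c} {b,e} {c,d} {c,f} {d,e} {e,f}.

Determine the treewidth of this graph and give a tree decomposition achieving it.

Treewidth 2.
One such decomposition:
Bags: B1 = {c, d, e}  B2 = {a, c, e}  B3 = {b, c, e}  B4 = {c, e, f}
Tree: B1–B2, B2–B3, B3–B4

Each bag holds 3 vertices, so the decomposition has width 2, which upper-bounds the treewidth. Since d–e–a–c–d is a cycle in G, G is not acyclic. Forests are exactly the graphs of treewidth ≤ 1, so tw(G) ≥ 2. The upper and lower bounds meet at 2, so that is the treewidth.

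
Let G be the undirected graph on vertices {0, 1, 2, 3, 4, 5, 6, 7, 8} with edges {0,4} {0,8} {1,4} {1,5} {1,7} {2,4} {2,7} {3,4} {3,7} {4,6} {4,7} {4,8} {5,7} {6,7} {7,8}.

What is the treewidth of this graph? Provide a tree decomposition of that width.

Treewidth 2.
Bags: B1 = {2, 4, 7}  B2 = {4, 7, 8}  B3 = {1, 4, 7}  B4 = {0, 4, 8}  B5 = {4, 6, 7}  B6 = {3, 4, 7}  B7 = {1, 5, 7}
Tree: B1–B2, B1–B3, B2–B4, B1–B5, B1–B6, B3–B7

Every bag has size at most 3, so the width is 3 − 1 = 2 and tw(G) ≤ 2. For the lower bound, the 3 vertices {0, 4, 8} are pairwise adjacent, and any tree decomposition puts a clique entirely inside one bag — forcing width ≥ 2. The upper and lower bounds meet at 2, so that is the treewidth.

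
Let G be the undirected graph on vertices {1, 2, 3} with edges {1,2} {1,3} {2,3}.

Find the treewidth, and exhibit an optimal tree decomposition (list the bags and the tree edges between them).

Treewidth 2.
One optimal decomposition is:
Bags: B1 = {1, 2, 3}
Tree: (single bag)

A single bag containing all 3 vertices is trivially a valid decomposition of width 2. For the lower bound, the 3 vertices {1, 2, 3} are pairwise adjacent, and any tree decomposition puts a clique entirely inside one bag — forcing width ≥ 2. The upper and lower bounds meet at 2, so that is the treewidth.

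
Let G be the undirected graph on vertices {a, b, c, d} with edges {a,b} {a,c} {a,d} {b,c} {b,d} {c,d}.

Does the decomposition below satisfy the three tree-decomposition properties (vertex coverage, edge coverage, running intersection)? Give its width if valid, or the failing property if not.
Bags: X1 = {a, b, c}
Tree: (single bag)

A tree decomposition must satisfy three properties: every vertex lies in some bag; for every edge, both endpoints lie together in some bag; and for every vertex, the bags containing it form a connected subtree. Here vertex d appears in no bag, so the decomposition is invalid.

No — vertex d appears in no bag.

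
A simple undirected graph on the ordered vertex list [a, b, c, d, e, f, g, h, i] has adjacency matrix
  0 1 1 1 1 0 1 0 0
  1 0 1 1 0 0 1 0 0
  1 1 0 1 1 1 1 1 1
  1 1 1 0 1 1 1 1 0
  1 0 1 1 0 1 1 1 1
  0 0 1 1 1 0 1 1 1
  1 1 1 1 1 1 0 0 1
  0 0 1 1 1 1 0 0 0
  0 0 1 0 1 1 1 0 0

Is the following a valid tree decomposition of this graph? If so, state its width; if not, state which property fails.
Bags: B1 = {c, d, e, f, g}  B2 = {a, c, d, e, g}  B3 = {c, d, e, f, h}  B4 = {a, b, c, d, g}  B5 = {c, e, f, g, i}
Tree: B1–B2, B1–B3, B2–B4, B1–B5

Yes; width 4.

Every vertex of G appears in some bag (union = {a, b, c, d, e, f, g, h, i}); every edge is covered by a bag; and for each vertex v the set of bags containing v is connected in the bag tree. The decomposition is therefore valid. The largest bag has 5 vertices, so the width is 4.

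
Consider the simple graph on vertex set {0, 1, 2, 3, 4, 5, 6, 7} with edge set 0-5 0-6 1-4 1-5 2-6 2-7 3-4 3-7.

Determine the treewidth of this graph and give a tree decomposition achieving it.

The largest bag has 3 vertices, giving width 2; this decomposition certifies tw(G) ≤ 2. Since 5–0–6–2–7–3–4–1–5 is a cycle in G, G is not acyclic. Forests are exactly the graphs of treewidth ≤ 1, so tw(G) ≥ 2. Hence tw(G) = 2 exactly.

Treewidth 2.
One optimal decomposition is:
Bags: B1 = {0, 5, 6}  B2 = {2, 5, 6}  B3 = {2, 5, 7}  B4 = {3, 5, 7}  B5 = {3, 4, 5}  B6 = {1, 4, 5}
Tree: B1–B2, B2–B3, B3–B4, B4–B5, B5–B6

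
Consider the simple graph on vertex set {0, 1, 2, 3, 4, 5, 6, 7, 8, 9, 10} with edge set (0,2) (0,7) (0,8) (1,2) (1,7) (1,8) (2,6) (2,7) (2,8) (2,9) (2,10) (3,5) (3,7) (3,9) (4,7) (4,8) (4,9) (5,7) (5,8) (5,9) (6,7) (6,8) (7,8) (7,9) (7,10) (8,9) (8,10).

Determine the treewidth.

3

A width-3 tree decomposition is:
Bags: B1 = {3, 5, 7, 9}  B2 = {5, 7, 8, 9}  B3 = {4, 7, 8, 9}  B4 = {2, 7, 8, 9}  B5 = {1, 2, 7, 8}  B6 = {2, 6, 7, 8}  B7 = {0, 2, 7, 8}  B8 = {2, 7, 8, 10}
Tree: B1–B2, B2–B3, B3–B4, B4–B5, B4–B6, B5–B7, B5–B8
Each bag holds 4 vertices, so the decomposition has width 3, which upper-bounds the treewidth. For the lower bound, the 4 vertices {0, 2, 7, 8} are pairwise adjacent, and any tree decomposition puts a clique entirely inside one bag — forcing width ≥ 3. The upper and lower bounds meet at 3, so that is the treewidth.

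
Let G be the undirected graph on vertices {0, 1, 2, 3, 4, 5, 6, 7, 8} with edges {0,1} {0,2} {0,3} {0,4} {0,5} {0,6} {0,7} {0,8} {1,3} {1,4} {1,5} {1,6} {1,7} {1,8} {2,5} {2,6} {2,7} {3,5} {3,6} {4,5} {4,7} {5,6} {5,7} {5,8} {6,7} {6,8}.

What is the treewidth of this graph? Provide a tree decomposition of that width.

The largest bag has 5 vertices, giving width 4; this decomposition certifies tw(G) ≤ 4. For the lower bound, the 5 vertices {0, 1, 4, 5, 7} are pairwise adjacent, and any tree decomposition puts a clique entirely inside one bag — forcing width ≥ 4. The upper and lower bounds meet at 4, so that is the treewidth.

Treewidth 4.
One such decomposition:
Bags: B1 = {0, 1, 5, 6, 8}  B2 = {0, 1, 5, 6, 7}  B3 = {0, 2, 5, 6, 7}  B4 = {0, 1, 4, 5, 7}  B5 = {0, 1, 3, 5, 6}
Tree: B1–B2, B2–B3, B2–B4, B1–B5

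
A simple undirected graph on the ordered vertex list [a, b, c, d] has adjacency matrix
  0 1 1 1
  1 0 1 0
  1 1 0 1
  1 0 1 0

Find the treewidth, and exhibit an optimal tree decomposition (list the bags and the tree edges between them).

The largest bag has 3 vertices, giving width 2; this decomposition certifies tw(G) ≤ 2. On the other hand G contains the 3-clique {a, c, d}. A clique must lie in a single bag of any decomposition, so no decomposition can have width below 2. Therefore the treewidth is 2.

Treewidth 2.
Bags: B1 = {a, c, d}  B2 = {a, b, c}
Tree: B1–B2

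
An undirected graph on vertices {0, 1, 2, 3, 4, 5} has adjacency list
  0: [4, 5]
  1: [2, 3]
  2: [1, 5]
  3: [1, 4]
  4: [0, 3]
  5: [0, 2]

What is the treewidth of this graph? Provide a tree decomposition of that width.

Each bag holds 3 vertices, so the decomposition has width 2, which upper-bounds the treewidth. Since 0–4–3–1–2–5–0 is a cycle in G, G is not acyclic. Forests are exactly the graphs of treewidth ≤ 1, so tw(G) ≥ 2. Therefore the treewidth is 2.

Treewidth 2.
One optimal decomposition is:
Bags: B1 = {0, 3, 4}  B2 = {0, 1, 3}  B3 = {0, 1, 2}  B4 = {0, 2, 5}
Tree: B1–B2, B2–B3, B3–B4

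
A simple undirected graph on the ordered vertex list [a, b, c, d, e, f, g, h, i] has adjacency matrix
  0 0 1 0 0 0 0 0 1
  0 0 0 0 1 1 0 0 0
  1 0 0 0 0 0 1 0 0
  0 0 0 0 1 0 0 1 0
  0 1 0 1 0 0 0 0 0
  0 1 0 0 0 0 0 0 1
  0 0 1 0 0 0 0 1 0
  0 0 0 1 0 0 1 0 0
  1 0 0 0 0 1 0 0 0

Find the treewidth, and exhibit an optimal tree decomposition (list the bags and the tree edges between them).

Treewidth 2.
One such decomposition:
Bags: B1 = {d, e, h}  B2 = {e, g, h}  B3 = {c, e, g}  B4 = {a, c, e}  B5 = {a, e, i}  B6 = {e, f, i}  B7 = {b, e, f}
Tree: B1–B2, B2–B3, B3–B4, B4–B5, B5–B6, B6–B7

The largest bag has 3 vertices, giving width 2; this decomposition certifies tw(G) ≤ 2. Since e–d–h–g–c–a–i–f–b–e is a cycle in G, G is not acyclic. Forests are exactly the graphs of treewidth ≤ 1, so tw(G) ≥ 2. The upper and lower bounds meet at 2, so that is the treewidth.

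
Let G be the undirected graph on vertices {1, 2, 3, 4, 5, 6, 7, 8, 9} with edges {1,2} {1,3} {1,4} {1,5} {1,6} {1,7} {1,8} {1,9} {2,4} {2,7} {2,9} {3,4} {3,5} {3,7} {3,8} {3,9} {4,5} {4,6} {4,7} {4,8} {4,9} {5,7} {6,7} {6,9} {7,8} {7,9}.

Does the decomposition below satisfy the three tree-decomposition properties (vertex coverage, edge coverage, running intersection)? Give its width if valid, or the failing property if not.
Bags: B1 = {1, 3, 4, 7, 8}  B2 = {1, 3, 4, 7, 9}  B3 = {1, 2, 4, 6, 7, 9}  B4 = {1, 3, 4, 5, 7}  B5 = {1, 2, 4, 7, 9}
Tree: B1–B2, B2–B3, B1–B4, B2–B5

A tree decomposition must satisfy three properties: every vertex lies in some bag; for every edge, both endpoints lie together in some bag; and for every vertex, the bags containing it form a connected subtree. Here bags containing vertex 2 are not connected in the tree, so the decomposition is invalid.

No — bags containing vertex 2 are not connected in the tree.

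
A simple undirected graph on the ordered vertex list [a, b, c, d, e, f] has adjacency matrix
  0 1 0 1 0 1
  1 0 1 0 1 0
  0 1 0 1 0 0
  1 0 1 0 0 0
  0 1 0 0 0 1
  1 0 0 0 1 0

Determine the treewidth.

A width-2 tree decomposition is:
Bags: B1 = {a, e, f}  B2 = {a, b, e}  B3 = {a, b, d}  B4 = {b, c, d}
Tree: B1–B2, B2–B3, B3–B4
Each bag holds 3 vertices, so the decomposition has width 2, which upper-bounds the treewidth. Since f–e–b–a–f is a cycle in G, G is not acyclic. Forests are exactly the graphs of treewidth ≤ 1, so tw(G) ≥ 2. The upper and lower bounds meet at 2, so that is the treewidth.

2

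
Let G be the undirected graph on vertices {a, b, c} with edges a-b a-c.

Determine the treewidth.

1

A width-1 tree decomposition is:
Bags: B1 = {a, b}  B2 = {a, c}
Tree: B1–B2
The largest bag has 2 vertices, giving width 1; this decomposition certifies tw(G) ≤ 1. Since G has at least one edge (e.g. a–b), it is not an edgeless graph, so tw(G) ≥ 1. Combining the bounds, tw(G) = 1.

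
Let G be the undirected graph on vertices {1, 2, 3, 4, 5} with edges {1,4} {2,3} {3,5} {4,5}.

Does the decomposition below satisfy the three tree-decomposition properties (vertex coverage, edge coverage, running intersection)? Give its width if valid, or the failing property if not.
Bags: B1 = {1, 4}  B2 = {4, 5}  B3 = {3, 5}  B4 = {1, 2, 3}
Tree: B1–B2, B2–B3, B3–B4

A tree decomposition must satisfy three properties: every vertex lies in some bag; for every edge, both endpoints lie together in some bag; and for every vertex, the bags containing it form a connected subtree. Here bags containing vertex 1 are not connected in the tree, so the decomposition is invalid.

No — bags containing vertex 1 are not connected in the tree.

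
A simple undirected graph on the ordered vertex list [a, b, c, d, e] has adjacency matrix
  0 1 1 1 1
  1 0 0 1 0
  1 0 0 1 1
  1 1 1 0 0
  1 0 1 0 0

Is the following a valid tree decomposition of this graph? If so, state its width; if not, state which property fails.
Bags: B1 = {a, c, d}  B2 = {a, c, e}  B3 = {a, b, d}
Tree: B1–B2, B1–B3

Vertex coverage: the bags together contain {a, b, c, d, e}, the full vertex set. Edge coverage: each edge of G has both endpoints in at least one bag. Running intersection: for every vertex, the bags containing it form a connected subtree. All three properties hold, so this is a valid tree decomposition of width max|bag| − 1 = 2, and hence tw(G) ≤ 2.

Yes; width 2.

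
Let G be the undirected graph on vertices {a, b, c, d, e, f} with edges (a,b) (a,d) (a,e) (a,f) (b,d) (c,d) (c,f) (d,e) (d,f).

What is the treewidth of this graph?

A width-2 tree decomposition is:
Bags: B1 = {a, d, f}  B2 = {c, d, f}  B3 = {a, b, d}  B4 = {a, d, e}
Tree: B1–B2, B1–B3, B1–B4
Every bag has size at most 3, so the width is 3 − 1 = 2 and tw(G) ≤ 2. Conversely, {c, d, f} is a clique of size 3, and the vertices of any clique must share a bag in every tree decomposition; so some bag has ≥ 3 vertices and tw(G) ≥ 2. Hence tw(G) = 2 exactly.

2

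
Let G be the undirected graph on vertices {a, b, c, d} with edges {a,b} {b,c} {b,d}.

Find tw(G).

1

A width-1 tree decomposition is:
Bags: B1 = {a, b}  B2 = {b, c}  B3 = {b, d}
Tree: B1–B2, B1–B3
Every bag has size at most 2, so the width is 2 − 1 = 1 and tw(G) ≤ 1. G has an edge, so its treewidth is at least 1. Combining the bounds, tw(G) = 1.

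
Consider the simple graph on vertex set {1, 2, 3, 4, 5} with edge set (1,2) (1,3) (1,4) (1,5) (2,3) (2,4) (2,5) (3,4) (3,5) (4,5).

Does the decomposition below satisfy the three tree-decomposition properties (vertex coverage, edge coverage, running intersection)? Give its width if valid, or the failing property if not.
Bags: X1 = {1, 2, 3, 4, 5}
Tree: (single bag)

Checking the three conditions: (i) the bags cover all of {1, 2, 3, 4, 5}; (ii) for each edge, some bag contains both endpoints; (iii) the bags containing any fixed vertex form a subtree. All hold, so the decomposition is valid with width 5 − 1 = 4.

Yes; width 4.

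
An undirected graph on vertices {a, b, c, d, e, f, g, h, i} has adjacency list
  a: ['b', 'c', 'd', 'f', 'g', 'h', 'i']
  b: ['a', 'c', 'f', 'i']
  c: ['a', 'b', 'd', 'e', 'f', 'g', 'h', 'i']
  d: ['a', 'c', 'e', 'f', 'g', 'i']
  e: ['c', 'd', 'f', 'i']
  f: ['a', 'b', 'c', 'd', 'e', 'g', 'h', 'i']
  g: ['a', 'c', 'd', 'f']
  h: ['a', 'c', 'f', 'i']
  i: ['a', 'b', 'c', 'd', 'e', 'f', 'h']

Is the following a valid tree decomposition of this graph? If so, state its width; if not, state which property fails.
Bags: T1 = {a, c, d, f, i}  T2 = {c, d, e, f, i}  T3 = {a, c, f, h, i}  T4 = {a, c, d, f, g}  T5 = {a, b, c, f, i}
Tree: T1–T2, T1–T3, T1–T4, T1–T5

Yes; width 4.

Checking the three conditions: (i) the bags cover all of {a, b, c, d, e, f, g, h, i}; (ii) for each edge, some bag contains both endpoints; (iii) the bags containing any fixed vertex form a subtree. All hold, so the decomposition is valid with width 5 − 1 = 4.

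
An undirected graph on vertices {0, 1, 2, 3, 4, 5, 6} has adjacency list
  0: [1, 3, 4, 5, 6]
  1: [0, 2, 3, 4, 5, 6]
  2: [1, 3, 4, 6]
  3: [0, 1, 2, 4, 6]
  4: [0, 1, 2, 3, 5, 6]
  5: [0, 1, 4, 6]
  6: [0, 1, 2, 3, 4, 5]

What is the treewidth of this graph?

A width-4 tree decomposition is:
Bags: B1 = {0, 1, 4, 5, 6}  B2 = {0, 1, 3, 4, 6}  B3 = {1, 2, 3, 4, 6}
Tree: B1–B2, B2–B3
Every bag has size at most 5, so the width is 5 − 1 = 4 and tw(G) ≤ 4. Conversely, {0, 1, 3, 4, 6} is a clique of size 5, and the vertices of any clique must share a bag in every tree decomposition; so some bag has ≥ 5 vertices and tw(G) ≥ 4. Combining the bounds, tw(G) = 4.

4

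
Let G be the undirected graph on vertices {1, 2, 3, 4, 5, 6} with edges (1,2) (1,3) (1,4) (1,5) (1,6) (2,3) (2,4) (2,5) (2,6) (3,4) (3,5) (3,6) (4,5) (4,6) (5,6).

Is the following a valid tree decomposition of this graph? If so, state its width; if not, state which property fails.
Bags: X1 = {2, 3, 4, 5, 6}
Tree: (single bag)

No — vertex 1 appears in no bag.

A tree decomposition must satisfy three properties: every vertex lies in some bag; for every edge, both endpoints lie together in some bag; and for every vertex, the bags containing it form a connected subtree. Here vertex 1 appears in no bag, so the decomposition is invalid.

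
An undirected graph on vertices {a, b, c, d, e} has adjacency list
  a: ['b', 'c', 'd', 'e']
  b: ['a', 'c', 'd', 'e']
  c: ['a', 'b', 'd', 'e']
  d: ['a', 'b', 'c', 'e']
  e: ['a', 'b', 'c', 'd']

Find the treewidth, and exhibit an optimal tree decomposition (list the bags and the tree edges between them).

With just one bag of size 5, the width is 5 − 1 = 4, so tw(G) ≤ 4. For the lower bound, the 5 vertices {a, b, c, d, e} are pairwise adjacent, and any tree decomposition puts a clique entirely inside one bag — forcing width ≥ 4. The upper and lower bounds meet at 4, so that is the treewidth.

Treewidth 4.
Bags: B1 = {a, b, c, d, e}
Tree: (single bag)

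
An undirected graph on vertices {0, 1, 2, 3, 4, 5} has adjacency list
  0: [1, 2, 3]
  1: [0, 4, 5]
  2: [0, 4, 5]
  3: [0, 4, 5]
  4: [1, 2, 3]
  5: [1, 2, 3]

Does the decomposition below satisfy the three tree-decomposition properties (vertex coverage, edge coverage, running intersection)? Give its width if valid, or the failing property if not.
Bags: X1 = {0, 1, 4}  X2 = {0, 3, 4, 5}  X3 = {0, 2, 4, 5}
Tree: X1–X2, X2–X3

No — edge (5,1) lies in no bag.

A tree decomposition must satisfy three properties: every vertex lies in some bag; for every edge, both endpoints lie together in some bag; and for every vertex, the bags containing it form a connected subtree. Here edge (5,1) lies in no bag, so the decomposition is invalid.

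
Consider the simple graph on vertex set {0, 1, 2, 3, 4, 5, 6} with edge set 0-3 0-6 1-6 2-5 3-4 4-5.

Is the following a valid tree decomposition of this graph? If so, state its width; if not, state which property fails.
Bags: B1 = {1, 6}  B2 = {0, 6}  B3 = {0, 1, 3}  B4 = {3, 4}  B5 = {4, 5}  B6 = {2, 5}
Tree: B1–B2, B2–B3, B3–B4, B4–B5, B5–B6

No — bags containing vertex 1 are not connected in the tree.

A tree decomposition must satisfy three properties: every vertex lies in some bag; for every edge, both endpoints lie together in some bag; and for every vertex, the bags containing it form a connected subtree. Here bags containing vertex 1 are not connected in the tree, so the decomposition is invalid.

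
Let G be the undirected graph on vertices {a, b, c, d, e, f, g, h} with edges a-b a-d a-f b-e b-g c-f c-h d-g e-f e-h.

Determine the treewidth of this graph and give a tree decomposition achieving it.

Treewidth 2.
Bags: B1 = {c, f, h}  B2 = {e, f, h}  B3 = {a, e, f}  B4 = {a, b, e}  B5 = {a, b, d}  B6 = {b, d, g}
Tree: B1–B2, B2–B3, B3–B4, B4–B5, B5–B6

Every bag has size at most 3, so the width is 3 − 1 = 2 and tw(G) ≤ 2. For the lower bound, G contains the cycle c–h–e–f–c, so G is not a forest; only forests have treewidth ≤ 1, hence tw(G) ≥ 2. Therefore the treewidth is 2.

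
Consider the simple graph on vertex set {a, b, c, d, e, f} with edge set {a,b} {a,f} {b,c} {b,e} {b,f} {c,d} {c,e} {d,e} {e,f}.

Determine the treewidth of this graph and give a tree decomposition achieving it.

Treewidth 2.
One such decomposition:
Bags: B1 = {b, e, f}  B2 = {a, b, f}  B3 = {b, c, e}  B4 = {c, d, e}
Tree: B1–B2, B1–B3, B3–B4

Each bag holds 3 vertices, so the decomposition has width 2, which upper-bounds the treewidth. For the lower bound, the 3 vertices {c, d, e} are pairwise adjacent, and any tree decomposition puts a clique entirely inside one bag — forcing width ≥ 2. Hence tw(G) = 2 exactly.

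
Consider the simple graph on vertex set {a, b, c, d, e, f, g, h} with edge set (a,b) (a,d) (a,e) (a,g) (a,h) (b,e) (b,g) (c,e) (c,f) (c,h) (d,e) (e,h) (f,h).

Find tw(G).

A width-2 tree decomposition is:
Bags: B1 = {a, d, e}  B2 = {a, e, h}  B3 = {c, e, h}  B4 = {c, f, h}  B5 = {a, b, e}  B6 = {a, b, g}
Tree: B1–B2, B2–B3, B3–B4, B2–B5, B5–B6
Every bag has size at most 3, so the width is 3 − 1 = 2 and tw(G) ≤ 2. For the lower bound, the 3 vertices {a, b, g} are pairwise adjacent, and any tree decomposition puts a clique entirely inside one bag — forcing width ≥ 2. Therefore the treewidth is 2.

2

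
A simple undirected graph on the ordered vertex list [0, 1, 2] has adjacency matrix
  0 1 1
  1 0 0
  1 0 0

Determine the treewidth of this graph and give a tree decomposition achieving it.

Treewidth 1.
Bags: B1 = {0, 1}  B2 = {0, 2}
Tree: B1–B2

The largest bag has 2 vertices, giving width 1; this decomposition certifies tw(G) ≤ 1. G has an edge, so its treewidth is at least 1. The upper and lower bounds meet at 1, so that is the treewidth.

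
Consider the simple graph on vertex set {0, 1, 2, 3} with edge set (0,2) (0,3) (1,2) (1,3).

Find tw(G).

A width-2 tree decomposition is:
Bags: B1 = {1, 2, 3}  B2 = {0, 2, 3}
Tree: B1–B2
Every bag has size at most 3, so the width is 3 − 1 = 2 and tw(G) ≤ 2. The edges 2–1–3–0–2 form a cycle, so G is not a tree and its treewidth is at least 2. The upper and lower bounds meet at 2, so that is the treewidth.

2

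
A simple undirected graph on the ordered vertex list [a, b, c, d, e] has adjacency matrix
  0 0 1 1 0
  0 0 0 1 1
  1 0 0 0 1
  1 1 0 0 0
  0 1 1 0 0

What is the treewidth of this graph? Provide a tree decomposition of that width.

Every bag has size at most 3, so the width is 3 − 1 = 2 and tw(G) ≤ 2. The edges d–a–c–e–b–d form a cycle, so G is not a tree and its treewidth is at least 2. Therefore the treewidth is 2.

Treewidth 2.
Bags: B1 = {a, c, d}  B2 = {c, d, e}  B3 = {b, d, e}
Tree: B1–B2, B2–B3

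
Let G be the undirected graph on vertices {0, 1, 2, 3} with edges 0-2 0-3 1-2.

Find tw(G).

1

A width-1 tree decomposition is:
Bags: B1 = {0, 3}  B2 = {0, 2}  B3 = {1, 2}
Tree: B1–B2, B2–B3
Each bag holds 2 vertices, so the decomposition has width 1, which upper-bounds the treewidth. G has an edge, so its treewidth is at least 1. Combining the bounds, tw(G) = 1.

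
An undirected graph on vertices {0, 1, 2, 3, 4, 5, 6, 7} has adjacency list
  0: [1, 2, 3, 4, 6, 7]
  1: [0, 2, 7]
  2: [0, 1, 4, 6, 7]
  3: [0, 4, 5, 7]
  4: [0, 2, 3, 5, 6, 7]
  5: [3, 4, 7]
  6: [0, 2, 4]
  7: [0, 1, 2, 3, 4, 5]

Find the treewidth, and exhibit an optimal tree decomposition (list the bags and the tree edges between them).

The largest bag has 4 vertices, giving width 3; this decomposition certifies tw(G) ≤ 3. On the other hand G contains the 4-clique {0, 1, 2, 7}. A clique must lie in a single bag of any decomposition, so no decomposition can have width below 3. Hence tw(G) = 3 exactly.

Treewidth 3.
One optimal decomposition is:
Bags: B1 = {0, 2, 4, 7}  B2 = {0, 3, 4, 7}  B3 = {0, 2, 4, 6}  B4 = {0, 1, 2, 7}  B5 = {3, 4, 5, 7}
Tree: B1–B2, B1–B3, B1–B4, B2–B5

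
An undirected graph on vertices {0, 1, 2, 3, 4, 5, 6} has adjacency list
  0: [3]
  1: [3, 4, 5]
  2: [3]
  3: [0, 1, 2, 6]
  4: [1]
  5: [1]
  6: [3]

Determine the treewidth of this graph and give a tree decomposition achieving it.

Treewidth 1.
One optimal decomposition is:
Bags: B1 = {1, 3}  B2 = {3, 6}  B3 = {0, 3}  B4 = {2, 3}  B5 = {1, 4}  B6 = {1, 5}
Tree: B1–B2, B2–B3, B1–B4, B1–B5, B5–B6

Every bag has size at most 2, so the width is 2 − 1 = 1 and tw(G) ≤ 1. G has an edge, so its treewidth is at least 1. The upper and lower bounds meet at 1, so that is the treewidth.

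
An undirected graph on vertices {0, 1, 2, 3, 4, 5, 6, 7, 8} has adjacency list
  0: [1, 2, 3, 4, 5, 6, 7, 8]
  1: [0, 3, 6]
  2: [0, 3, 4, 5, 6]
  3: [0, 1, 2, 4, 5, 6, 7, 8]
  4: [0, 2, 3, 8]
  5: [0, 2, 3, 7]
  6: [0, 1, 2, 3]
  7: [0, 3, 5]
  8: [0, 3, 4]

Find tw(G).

A width-3 tree decomposition is:
Bags: B1 = {0, 1, 3, 6}  B2 = {0, 2, 3, 6}  B3 = {0, 2, 3, 4}  B4 = {0, 3, 4, 8}  B5 = {0, 2, 3, 5}  B6 = {0, 3, 5, 7}
Tree: B1–B2, B2–B3, B3–B4, B2–B5, B5–B6
Each bag holds 4 vertices, so the decomposition has width 3, which upper-bounds the treewidth. For the lower bound, the 4 vertices {0, 3, 4, 8} are pairwise adjacent, and any tree decomposition puts a clique entirely inside one bag — forcing width ≥ 3. Therefore the treewidth is 3.

3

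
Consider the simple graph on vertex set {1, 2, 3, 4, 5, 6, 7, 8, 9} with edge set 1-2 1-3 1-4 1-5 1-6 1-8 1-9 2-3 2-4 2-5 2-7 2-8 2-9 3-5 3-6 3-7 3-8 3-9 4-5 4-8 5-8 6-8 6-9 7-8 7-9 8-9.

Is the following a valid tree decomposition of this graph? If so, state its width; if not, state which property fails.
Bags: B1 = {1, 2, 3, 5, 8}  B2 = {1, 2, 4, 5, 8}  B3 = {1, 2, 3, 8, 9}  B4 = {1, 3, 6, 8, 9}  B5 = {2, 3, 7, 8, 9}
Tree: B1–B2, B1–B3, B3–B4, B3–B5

Yes; width 4.

Vertex coverage: the bags together contain {1, 2, 3, 4, 5, 6, 7, 8, 9}, the full vertex set. Edge coverage: each edge of G has both endpoints in at least one bag. Running intersection: for every vertex, the bags containing it form a connected subtree. All three properties hold, so this is a valid tree decomposition of width max|bag| − 1 = 4, and hence tw(G) ≤ 4.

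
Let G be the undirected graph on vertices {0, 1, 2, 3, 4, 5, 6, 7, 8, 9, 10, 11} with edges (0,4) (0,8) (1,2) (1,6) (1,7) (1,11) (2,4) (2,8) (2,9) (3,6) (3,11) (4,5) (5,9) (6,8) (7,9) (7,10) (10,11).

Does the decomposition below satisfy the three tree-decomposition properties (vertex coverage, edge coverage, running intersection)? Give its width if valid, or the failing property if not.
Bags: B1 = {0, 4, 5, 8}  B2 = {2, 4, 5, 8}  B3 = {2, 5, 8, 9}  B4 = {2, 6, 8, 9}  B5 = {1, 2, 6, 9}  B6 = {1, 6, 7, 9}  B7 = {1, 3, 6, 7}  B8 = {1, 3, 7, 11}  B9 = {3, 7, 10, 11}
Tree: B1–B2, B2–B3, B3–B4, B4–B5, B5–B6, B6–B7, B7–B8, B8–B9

Every vertex of G appears in some bag (union = {0, 1, 2, 3, 4, 5, 6, 7, 8, 9, 10, 11}); every edge is covered by a bag; and for each vertex v the set of bags containing v is connected in the bag tree. The decomposition is therefore valid. The largest bag has 4 vertices, so the width is 3.

Yes; width 3.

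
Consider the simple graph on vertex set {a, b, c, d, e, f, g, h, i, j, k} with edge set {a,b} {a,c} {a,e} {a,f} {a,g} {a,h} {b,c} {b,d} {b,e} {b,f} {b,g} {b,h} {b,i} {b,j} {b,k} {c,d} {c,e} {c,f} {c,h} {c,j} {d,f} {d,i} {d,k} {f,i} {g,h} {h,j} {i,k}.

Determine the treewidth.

A width-3 tree decomposition is:
Bags: B1 = {a, b, c, f}  B2 = {b, c, d, f}  B3 = {a, b, c, h}  B4 = {a, b, g, h}  B5 = {b, c, h, j}  B6 = {a, b, c, e}  B7 = {b, d, f, i}  B8 = {b, d, i, k}
Tree: B1–B2, B1–B3, B3–B4, B3–B5, B1–B6, B2–B7, B7–B8
Every bag has size at most 4, so the width is 4 − 1 = 3 and tw(G) ≤ 3. Conversely, {a, b, g, h} is a clique of size 4, and the vertices of any clique must share a bag in every tree decomposition; so some bag has ≥ 4 vertices and tw(G) ≥ 3. Therefore the treewidth is 3.

3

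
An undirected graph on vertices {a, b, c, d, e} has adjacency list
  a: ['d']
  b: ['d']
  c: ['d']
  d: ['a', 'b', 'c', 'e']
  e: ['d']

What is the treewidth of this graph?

1

A width-1 tree decomposition is:
Bags: B1 = {d, e}  B2 = {a, d}  B3 = {c, d}  B4 = {b, d}
Tree: B1–B2, B1–B3, B2–B4
The largest bag has 2 vertices, giving width 1; this decomposition certifies tw(G) ≤ 1. Any graph with an edge has treewidth ≥ 1, and G has the edge e–d. Hence tw(G) = 1 exactly.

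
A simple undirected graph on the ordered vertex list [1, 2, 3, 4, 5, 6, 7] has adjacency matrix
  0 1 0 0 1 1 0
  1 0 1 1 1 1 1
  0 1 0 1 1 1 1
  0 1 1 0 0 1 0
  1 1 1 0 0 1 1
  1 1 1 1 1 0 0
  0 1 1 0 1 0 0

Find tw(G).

3

A width-3 tree decomposition is:
Bags: B1 = {2, 3, 5, 7}  B2 = {2, 3, 5, 6}  B3 = {2, 3, 4, 6}  B4 = {1, 2, 5, 6}
Tree: B1–B2, B2–B3, B2–B4
Every bag has size at most 4, so the width is 4 − 1 = 3 and tw(G) ≤ 3. For the lower bound, the 4 vertices {1, 2, 5, 6} are pairwise adjacent, and any tree decomposition puts a clique entirely inside one bag — forcing width ≥ 3. Therefore the treewidth is 3.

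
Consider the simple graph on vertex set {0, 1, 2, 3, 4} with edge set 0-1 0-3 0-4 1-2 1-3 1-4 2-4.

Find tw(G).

A width-2 tree decomposition is:
Bags: B1 = {0, 1, 4}  B2 = {0, 1, 3}  B3 = {1, 2, 4}
Tree: B1–B2, B1–B3
The largest bag has 3 vertices, giving width 2; this decomposition certifies tw(G) ≤ 2. For the lower bound, the 3 vertices {0, 1, 3} are pairwise adjacent, and any tree decomposition puts a clique entirely inside one bag — forcing width ≥ 2. The upper and lower bounds meet at 2, so that is the treewidth.

2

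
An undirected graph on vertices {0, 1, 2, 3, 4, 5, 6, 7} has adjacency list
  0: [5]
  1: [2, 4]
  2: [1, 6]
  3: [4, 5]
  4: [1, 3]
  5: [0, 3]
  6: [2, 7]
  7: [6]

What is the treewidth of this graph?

1

A width-1 tree decomposition is:
Bags: B1 = {0, 5}  B2 = {3, 5}  B3 = {3, 4}  B4 = {1, 4}  B5 = {1, 2}  B6 = {2, 6}  B7 = {6, 7}
Tree: B1–B2, B2–B3, B3–B4, B4–B5, B5–B6, B6–B7
Each bag holds 2 vertices, so the decomposition has width 1, which upper-bounds the treewidth. Any graph with an edge has treewidth ≥ 1, and G has the edge 0–5. The upper and lower bounds meet at 1, so that is the treewidth.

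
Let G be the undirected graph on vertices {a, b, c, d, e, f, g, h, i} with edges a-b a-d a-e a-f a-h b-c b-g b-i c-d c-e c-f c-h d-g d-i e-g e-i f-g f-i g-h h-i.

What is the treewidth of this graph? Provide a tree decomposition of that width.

Treewidth 4.
Bags: B1 = {a, b, c, g, i}  B2 = {a, c, e, g, i}  B3 = {a, c, d, g, i}  B4 = {a, c, f, g, i}  B5 = {a, c, g, h, i}
Tree: B1–B2, B2–B3, B3–B4, B4–B5

The largest bag has 5 vertices, giving width 4; this decomposition certifies tw(G) ≤ 4. For the lower bound: the 5 vertex sets {b,c}, {e,i}, {d,g}, {a}, {f} are disjoint, each induces a connected subgraph, and every pair is joined by at least one edge of G. Contracting each set to a single vertex therefore yields K_{5} as a minor, and since treewidth is minor-monotone, tw(G) ≥ tw(K_{5}) = 4. The upper and lower bounds meet at 4, so that is the treewidth.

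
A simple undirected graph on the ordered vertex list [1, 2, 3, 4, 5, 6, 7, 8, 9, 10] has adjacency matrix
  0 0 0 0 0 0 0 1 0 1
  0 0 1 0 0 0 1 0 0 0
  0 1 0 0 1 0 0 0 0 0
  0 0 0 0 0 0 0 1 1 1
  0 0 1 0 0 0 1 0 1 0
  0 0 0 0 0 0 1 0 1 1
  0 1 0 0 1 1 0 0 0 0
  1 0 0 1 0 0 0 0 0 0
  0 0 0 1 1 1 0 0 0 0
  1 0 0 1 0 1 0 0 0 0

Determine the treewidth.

2

A width-2 tree decomposition is:
Bags: B1 = {1, 8, 10}  B2 = {4, 8, 10}  B3 = {4, 6, 10}  B4 = {4, 6, 9}  B5 = {6, 7, 9}  B6 = {5, 7, 9}  B7 = {2, 5, 7}  B8 = {2, 3, 5}
Tree: B1–B2, B2–B3, B3–B4, B4–B5, B5–B6, B6–B7, B7–B8
Every bag has size at most 3, so the width is 3 − 1 = 2 and tw(G) ≤ 2. The edges 1–8–4–10–1 form a cycle, so G is not a tree and its treewidth is at least 2. Therefore the treewidth is 2.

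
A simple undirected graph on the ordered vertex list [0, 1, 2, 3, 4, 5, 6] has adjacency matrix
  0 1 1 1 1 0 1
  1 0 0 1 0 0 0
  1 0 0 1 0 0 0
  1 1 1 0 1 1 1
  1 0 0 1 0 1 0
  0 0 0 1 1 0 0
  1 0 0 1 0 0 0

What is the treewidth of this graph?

A width-2 tree decomposition is:
Bags: B1 = {0, 1, 3}  B2 = {0, 3, 6}  B3 = {0, 3, 4}  B4 = {0, 2, 3}  B5 = {3, 4, 5}
Tree: B1–B2, B1–B3, B1–B4, B3–B5
Each bag holds 3 vertices, so the decomposition has width 2, which upper-bounds the treewidth. On the other hand G contains the 3-clique {0, 1, 3}. A clique must lie in a single bag of any decomposition, so no decomposition can have width below 2. Therefore the treewidth is 2.

2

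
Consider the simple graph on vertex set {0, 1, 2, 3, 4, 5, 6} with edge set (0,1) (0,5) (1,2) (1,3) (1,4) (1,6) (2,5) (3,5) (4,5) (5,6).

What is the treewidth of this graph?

2

A width-2 tree decomposition is:
Bags: B1 = {1, 3, 5}  B2 = {1, 4, 5}  B3 = {0, 1, 5}  B4 = {1, 5, 6}  B5 = {1, 2, 5}
Tree: B1–B2, B2–B3, B3–B4, B4–B5
The largest bag has 3 vertices, giving width 2; this decomposition certifies tw(G) ≤ 2. For the lower bound, G contains the cycle 1–3–5–4–1, so G is not a forest; only forests have treewidth ≤ 1, hence tw(G) ≥ 2. Therefore the treewidth is 2.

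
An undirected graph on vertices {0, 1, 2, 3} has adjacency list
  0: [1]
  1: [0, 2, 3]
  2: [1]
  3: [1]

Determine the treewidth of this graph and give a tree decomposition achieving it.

Treewidth 1.
Bags: B1 = {1, 2}  B2 = {1, 3}  B3 = {0, 1}
Tree: B1–B2, B1–B3

The largest bag has 2 vertices, giving width 1; this decomposition certifies tw(G) ≤ 1. G has an edge, so its treewidth is at least 1. Therefore the treewidth is 1.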